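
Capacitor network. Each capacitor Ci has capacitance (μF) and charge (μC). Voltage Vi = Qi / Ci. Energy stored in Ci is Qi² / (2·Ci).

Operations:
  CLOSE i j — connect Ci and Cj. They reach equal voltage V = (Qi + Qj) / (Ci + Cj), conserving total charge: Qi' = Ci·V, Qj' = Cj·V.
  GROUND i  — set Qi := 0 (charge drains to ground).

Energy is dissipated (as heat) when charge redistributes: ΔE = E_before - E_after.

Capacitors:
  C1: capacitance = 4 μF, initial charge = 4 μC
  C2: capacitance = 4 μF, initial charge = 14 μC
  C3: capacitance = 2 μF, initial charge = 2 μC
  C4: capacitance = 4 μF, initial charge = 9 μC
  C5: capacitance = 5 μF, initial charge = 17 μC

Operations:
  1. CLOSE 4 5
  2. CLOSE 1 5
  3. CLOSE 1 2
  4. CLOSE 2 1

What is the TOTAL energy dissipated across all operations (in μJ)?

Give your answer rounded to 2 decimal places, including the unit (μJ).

Initial: C1(4μF, Q=4μC, V=1.00V), C2(4μF, Q=14μC, V=3.50V), C3(2μF, Q=2μC, V=1.00V), C4(4μF, Q=9μC, V=2.25V), C5(5μF, Q=17μC, V=3.40V)
Op 1: CLOSE 4-5: Q_total=26.00, C_total=9.00, V=2.89; Q4=11.56, Q5=14.44; dissipated=1.469
Op 2: CLOSE 1-5: Q_total=18.44, C_total=9.00, V=2.05; Q1=8.20, Q5=10.25; dissipated=3.964
Op 3: CLOSE 1-2: Q_total=22.20, C_total=8.00, V=2.77; Q1=11.10, Q2=11.10; dissipated=2.104
Op 4: CLOSE 2-1: Q_total=22.20, C_total=8.00, V=2.77; Q2=11.10, Q1=11.10; dissipated=0.000
Total dissipated: 7.538 μJ

Answer: 7.54 μJ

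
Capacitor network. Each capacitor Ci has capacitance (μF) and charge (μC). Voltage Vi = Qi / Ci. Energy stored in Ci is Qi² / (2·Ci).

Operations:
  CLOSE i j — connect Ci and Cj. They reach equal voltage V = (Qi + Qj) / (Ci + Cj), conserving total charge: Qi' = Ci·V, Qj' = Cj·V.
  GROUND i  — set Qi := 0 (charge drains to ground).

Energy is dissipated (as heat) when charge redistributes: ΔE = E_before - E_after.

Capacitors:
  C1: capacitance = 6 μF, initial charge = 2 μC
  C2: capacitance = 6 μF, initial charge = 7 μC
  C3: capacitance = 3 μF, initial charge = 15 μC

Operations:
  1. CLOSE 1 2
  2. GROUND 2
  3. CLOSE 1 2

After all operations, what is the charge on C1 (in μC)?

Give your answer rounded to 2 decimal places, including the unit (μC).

Initial: C1(6μF, Q=2μC, V=0.33V), C2(6μF, Q=7μC, V=1.17V), C3(3μF, Q=15μC, V=5.00V)
Op 1: CLOSE 1-2: Q_total=9.00, C_total=12.00, V=0.75; Q1=4.50, Q2=4.50; dissipated=1.042
Op 2: GROUND 2: Q2=0; energy lost=1.688
Op 3: CLOSE 1-2: Q_total=4.50, C_total=12.00, V=0.38; Q1=2.25, Q2=2.25; dissipated=0.844
Final charges: Q1=2.25, Q2=2.25, Q3=15.00

Answer: 2.25 μC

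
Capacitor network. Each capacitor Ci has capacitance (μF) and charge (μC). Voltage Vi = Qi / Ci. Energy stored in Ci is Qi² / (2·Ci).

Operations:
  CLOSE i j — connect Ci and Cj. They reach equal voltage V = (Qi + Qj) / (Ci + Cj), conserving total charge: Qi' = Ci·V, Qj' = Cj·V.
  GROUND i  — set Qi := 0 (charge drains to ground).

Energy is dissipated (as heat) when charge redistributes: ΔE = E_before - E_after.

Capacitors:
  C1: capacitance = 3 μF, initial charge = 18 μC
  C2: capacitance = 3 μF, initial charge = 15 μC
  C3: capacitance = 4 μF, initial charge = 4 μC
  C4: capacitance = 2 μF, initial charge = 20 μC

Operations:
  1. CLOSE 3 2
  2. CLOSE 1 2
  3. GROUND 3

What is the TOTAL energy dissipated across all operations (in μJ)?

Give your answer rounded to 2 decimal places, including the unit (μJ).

Answer: 36.55 μJ

Derivation:
Initial: C1(3μF, Q=18μC, V=6.00V), C2(3μF, Q=15μC, V=5.00V), C3(4μF, Q=4μC, V=1.00V), C4(2μF, Q=20μC, V=10.00V)
Op 1: CLOSE 3-2: Q_total=19.00, C_total=7.00, V=2.71; Q3=10.86, Q2=8.14; dissipated=13.714
Op 2: CLOSE 1-2: Q_total=26.14, C_total=6.00, V=4.36; Q1=13.07, Q2=13.07; dissipated=8.097
Op 3: GROUND 3: Q3=0; energy lost=14.735
Total dissipated: 36.546 μJ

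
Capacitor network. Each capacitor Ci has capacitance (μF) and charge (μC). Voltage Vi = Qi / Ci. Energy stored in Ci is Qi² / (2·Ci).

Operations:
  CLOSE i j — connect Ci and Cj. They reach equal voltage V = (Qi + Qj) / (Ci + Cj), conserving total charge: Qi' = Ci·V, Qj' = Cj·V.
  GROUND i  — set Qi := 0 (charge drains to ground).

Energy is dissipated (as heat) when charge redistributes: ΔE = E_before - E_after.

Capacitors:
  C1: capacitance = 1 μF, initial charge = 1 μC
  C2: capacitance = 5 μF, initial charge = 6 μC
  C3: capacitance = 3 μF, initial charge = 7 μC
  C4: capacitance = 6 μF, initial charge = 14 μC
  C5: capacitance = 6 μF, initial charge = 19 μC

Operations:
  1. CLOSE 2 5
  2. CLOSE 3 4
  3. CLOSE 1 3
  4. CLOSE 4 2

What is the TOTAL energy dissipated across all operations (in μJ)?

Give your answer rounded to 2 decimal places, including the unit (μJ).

Initial: C1(1μF, Q=1μC, V=1.00V), C2(5μF, Q=6μC, V=1.20V), C3(3μF, Q=7μC, V=2.33V), C4(6μF, Q=14μC, V=2.33V), C5(6μF, Q=19μC, V=3.17V)
Op 1: CLOSE 2-5: Q_total=25.00, C_total=11.00, V=2.27; Q2=11.36, Q5=13.64; dissipated=5.274
Op 2: CLOSE 3-4: Q_total=21.00, C_total=9.00, V=2.33; Q3=7.00, Q4=14.00; dissipated=0.000
Op 3: CLOSE 1-3: Q_total=8.00, C_total=4.00, V=2.00; Q1=2.00, Q3=6.00; dissipated=0.667
Op 4: CLOSE 4-2: Q_total=25.36, C_total=11.00, V=2.31; Q4=13.83, Q2=11.53; dissipated=0.005
Total dissipated: 5.946 μJ

Answer: 5.95 μJ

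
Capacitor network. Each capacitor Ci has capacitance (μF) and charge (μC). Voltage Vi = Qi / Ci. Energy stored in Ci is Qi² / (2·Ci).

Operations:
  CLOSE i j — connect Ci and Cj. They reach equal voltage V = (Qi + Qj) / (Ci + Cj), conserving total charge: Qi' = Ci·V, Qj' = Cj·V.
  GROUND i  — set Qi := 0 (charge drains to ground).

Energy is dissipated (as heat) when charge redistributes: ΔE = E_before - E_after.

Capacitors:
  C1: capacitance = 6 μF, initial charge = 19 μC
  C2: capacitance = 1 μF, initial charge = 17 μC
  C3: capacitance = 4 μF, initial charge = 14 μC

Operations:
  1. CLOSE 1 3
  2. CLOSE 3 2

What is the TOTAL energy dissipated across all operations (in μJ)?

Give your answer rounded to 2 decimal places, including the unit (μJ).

Initial: C1(6μF, Q=19μC, V=3.17V), C2(1μF, Q=17μC, V=17.00V), C3(4μF, Q=14μC, V=3.50V)
Op 1: CLOSE 1-3: Q_total=33.00, C_total=10.00, V=3.30; Q1=19.80, Q3=13.20; dissipated=0.133
Op 2: CLOSE 3-2: Q_total=30.20, C_total=5.00, V=6.04; Q3=24.16, Q2=6.04; dissipated=75.076
Total dissipated: 75.209 μJ

Answer: 75.21 μJ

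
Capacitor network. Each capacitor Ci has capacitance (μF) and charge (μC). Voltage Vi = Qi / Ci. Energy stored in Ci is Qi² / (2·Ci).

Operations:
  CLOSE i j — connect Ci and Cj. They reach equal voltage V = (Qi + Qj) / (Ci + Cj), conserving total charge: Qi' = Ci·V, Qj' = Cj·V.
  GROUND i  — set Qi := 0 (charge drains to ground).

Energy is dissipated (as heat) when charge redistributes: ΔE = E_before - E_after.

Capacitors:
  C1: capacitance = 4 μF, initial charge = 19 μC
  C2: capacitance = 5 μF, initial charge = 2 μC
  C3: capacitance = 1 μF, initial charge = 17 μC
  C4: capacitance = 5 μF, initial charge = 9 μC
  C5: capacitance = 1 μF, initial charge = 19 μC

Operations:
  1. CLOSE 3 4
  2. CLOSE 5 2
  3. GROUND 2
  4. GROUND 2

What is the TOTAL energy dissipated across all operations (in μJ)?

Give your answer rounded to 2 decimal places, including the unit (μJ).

Answer: 271.04 μJ

Derivation:
Initial: C1(4μF, Q=19μC, V=4.75V), C2(5μF, Q=2μC, V=0.40V), C3(1μF, Q=17μC, V=17.00V), C4(5μF, Q=9μC, V=1.80V), C5(1μF, Q=19μC, V=19.00V)
Op 1: CLOSE 3-4: Q_total=26.00, C_total=6.00, V=4.33; Q3=4.33, Q4=21.67; dissipated=96.267
Op 2: CLOSE 5-2: Q_total=21.00, C_total=6.00, V=3.50; Q5=3.50, Q2=17.50; dissipated=144.150
Op 3: GROUND 2: Q2=0; energy lost=30.625
Op 4: GROUND 2: Q2=0; energy lost=0.000
Total dissipated: 271.042 μJ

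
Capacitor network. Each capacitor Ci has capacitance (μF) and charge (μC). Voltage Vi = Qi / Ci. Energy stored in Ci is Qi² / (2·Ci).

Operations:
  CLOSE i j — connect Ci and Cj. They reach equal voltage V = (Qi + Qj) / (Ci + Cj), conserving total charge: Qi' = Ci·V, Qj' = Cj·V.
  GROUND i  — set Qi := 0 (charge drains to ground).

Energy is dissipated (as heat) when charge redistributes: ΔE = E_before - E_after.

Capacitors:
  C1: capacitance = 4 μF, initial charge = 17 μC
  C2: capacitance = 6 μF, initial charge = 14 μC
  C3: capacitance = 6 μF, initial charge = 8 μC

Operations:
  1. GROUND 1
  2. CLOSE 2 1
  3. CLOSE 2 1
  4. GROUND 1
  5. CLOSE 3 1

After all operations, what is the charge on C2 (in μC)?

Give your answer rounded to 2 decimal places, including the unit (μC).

Initial: C1(4μF, Q=17μC, V=4.25V), C2(6μF, Q=14μC, V=2.33V), C3(6μF, Q=8μC, V=1.33V)
Op 1: GROUND 1: Q1=0; energy lost=36.125
Op 2: CLOSE 2-1: Q_total=14.00, C_total=10.00, V=1.40; Q2=8.40, Q1=5.60; dissipated=6.533
Op 3: CLOSE 2-1: Q_total=14.00, C_total=10.00, V=1.40; Q2=8.40, Q1=5.60; dissipated=0.000
Op 4: GROUND 1: Q1=0; energy lost=3.920
Op 5: CLOSE 3-1: Q_total=8.00, C_total=10.00, V=0.80; Q3=4.80, Q1=3.20; dissipated=2.133
Final charges: Q1=3.20, Q2=8.40, Q3=4.80

Answer: 8.40 μC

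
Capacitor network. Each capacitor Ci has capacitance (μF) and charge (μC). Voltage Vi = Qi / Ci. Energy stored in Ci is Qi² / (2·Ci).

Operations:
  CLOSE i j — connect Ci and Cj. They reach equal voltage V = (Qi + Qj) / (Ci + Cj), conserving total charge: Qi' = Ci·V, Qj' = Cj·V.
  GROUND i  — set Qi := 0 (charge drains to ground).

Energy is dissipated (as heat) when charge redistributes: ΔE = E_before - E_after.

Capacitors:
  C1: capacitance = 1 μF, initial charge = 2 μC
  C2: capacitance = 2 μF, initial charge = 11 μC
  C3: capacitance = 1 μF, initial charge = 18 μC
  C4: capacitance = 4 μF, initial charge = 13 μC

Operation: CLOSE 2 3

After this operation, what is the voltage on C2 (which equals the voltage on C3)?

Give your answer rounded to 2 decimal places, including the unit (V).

Initial: C1(1μF, Q=2μC, V=2.00V), C2(2μF, Q=11μC, V=5.50V), C3(1μF, Q=18μC, V=18.00V), C4(4μF, Q=13μC, V=3.25V)
Op 1: CLOSE 2-3: Q_total=29.00, C_total=3.00, V=9.67; Q2=19.33, Q3=9.67; dissipated=52.083

Answer: 9.67 V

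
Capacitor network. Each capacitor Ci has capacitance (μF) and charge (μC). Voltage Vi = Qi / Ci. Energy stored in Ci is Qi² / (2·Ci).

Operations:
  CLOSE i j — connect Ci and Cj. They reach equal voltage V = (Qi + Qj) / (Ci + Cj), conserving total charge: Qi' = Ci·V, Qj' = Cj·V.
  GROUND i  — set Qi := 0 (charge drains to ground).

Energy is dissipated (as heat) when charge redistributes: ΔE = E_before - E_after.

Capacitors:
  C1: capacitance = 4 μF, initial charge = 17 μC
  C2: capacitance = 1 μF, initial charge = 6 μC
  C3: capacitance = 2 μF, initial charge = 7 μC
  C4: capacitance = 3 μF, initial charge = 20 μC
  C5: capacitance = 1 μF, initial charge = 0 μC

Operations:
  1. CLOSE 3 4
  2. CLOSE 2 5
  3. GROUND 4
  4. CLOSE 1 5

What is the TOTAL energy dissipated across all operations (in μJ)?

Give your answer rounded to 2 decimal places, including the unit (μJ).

Initial: C1(4μF, Q=17μC, V=4.25V), C2(1μF, Q=6μC, V=6.00V), C3(2μF, Q=7μC, V=3.50V), C4(3μF, Q=20μC, V=6.67V), C5(1μF, Q=0μC, V=0.00V)
Op 1: CLOSE 3-4: Q_total=27.00, C_total=5.00, V=5.40; Q3=10.80, Q4=16.20; dissipated=6.017
Op 2: CLOSE 2-5: Q_total=6.00, C_total=2.00, V=3.00; Q2=3.00, Q5=3.00; dissipated=9.000
Op 3: GROUND 4: Q4=0; energy lost=43.740
Op 4: CLOSE 1-5: Q_total=20.00, C_total=5.00, V=4.00; Q1=16.00, Q5=4.00; dissipated=0.625
Total dissipated: 59.382 μJ

Answer: 59.38 μJ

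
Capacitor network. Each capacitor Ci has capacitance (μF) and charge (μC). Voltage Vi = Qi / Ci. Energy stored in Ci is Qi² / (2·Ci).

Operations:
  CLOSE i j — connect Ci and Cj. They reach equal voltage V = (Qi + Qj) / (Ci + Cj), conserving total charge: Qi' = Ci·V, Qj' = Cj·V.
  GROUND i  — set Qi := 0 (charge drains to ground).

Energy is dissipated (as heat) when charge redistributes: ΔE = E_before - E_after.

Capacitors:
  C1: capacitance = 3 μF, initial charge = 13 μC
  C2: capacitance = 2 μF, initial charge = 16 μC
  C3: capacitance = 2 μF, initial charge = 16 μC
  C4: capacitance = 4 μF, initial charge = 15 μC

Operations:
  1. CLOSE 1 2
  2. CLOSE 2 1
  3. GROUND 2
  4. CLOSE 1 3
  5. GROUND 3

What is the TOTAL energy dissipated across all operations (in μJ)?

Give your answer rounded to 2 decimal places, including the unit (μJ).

Answer: 89.23 μJ

Derivation:
Initial: C1(3μF, Q=13μC, V=4.33V), C2(2μF, Q=16μC, V=8.00V), C3(2μF, Q=16μC, V=8.00V), C4(4μF, Q=15μC, V=3.75V)
Op 1: CLOSE 1-2: Q_total=29.00, C_total=5.00, V=5.80; Q1=17.40, Q2=11.60; dissipated=8.067
Op 2: CLOSE 2-1: Q_total=29.00, C_total=5.00, V=5.80; Q2=11.60, Q1=17.40; dissipated=0.000
Op 3: GROUND 2: Q2=0; energy lost=33.640
Op 4: CLOSE 1-3: Q_total=33.40, C_total=5.00, V=6.68; Q1=20.04, Q3=13.36; dissipated=2.904
Op 5: GROUND 3: Q3=0; energy lost=44.622
Total dissipated: 89.233 μJ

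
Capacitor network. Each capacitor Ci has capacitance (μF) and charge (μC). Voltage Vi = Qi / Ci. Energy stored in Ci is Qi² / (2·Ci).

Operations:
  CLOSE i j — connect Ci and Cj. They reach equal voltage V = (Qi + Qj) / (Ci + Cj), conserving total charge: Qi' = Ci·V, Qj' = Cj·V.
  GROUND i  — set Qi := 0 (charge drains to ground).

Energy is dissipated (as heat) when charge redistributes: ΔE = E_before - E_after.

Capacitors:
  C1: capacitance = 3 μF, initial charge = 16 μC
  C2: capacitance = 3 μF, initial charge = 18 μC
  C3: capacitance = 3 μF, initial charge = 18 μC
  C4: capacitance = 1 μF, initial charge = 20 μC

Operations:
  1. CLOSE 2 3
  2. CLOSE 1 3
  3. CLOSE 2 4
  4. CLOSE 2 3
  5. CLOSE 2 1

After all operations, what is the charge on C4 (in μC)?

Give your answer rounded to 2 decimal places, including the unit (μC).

Initial: C1(3μF, Q=16μC, V=5.33V), C2(3μF, Q=18μC, V=6.00V), C3(3μF, Q=18μC, V=6.00V), C4(1μF, Q=20μC, V=20.00V)
Op 1: CLOSE 2-3: Q_total=36.00, C_total=6.00, V=6.00; Q2=18.00, Q3=18.00; dissipated=0.000
Op 2: CLOSE 1-3: Q_total=34.00, C_total=6.00, V=5.67; Q1=17.00, Q3=17.00; dissipated=0.333
Op 3: CLOSE 2-4: Q_total=38.00, C_total=4.00, V=9.50; Q2=28.50, Q4=9.50; dissipated=73.500
Op 4: CLOSE 2-3: Q_total=45.50, C_total=6.00, V=7.58; Q2=22.75, Q3=22.75; dissipated=11.021
Op 5: CLOSE 2-1: Q_total=39.75, C_total=6.00, V=6.62; Q2=19.88, Q1=19.88; dissipated=2.755
Final charges: Q1=19.88, Q2=19.88, Q3=22.75, Q4=9.50

Answer: 9.50 μC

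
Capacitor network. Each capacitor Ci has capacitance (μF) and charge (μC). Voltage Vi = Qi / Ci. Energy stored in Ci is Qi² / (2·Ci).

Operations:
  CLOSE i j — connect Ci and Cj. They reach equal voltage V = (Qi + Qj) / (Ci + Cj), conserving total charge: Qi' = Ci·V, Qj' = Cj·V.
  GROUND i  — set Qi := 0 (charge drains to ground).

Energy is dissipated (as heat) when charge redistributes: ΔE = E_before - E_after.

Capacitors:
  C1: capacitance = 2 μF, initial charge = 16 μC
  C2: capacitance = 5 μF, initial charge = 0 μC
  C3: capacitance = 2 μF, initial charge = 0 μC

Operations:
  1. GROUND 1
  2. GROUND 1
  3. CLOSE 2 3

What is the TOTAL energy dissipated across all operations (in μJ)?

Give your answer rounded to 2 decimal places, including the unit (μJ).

Initial: C1(2μF, Q=16μC, V=8.00V), C2(5μF, Q=0μC, V=0.00V), C3(2μF, Q=0μC, V=0.00V)
Op 1: GROUND 1: Q1=0; energy lost=64.000
Op 2: GROUND 1: Q1=0; energy lost=0.000
Op 3: CLOSE 2-3: Q_total=0.00, C_total=7.00, V=0.00; Q2=0.00, Q3=0.00; dissipated=0.000
Total dissipated: 64.000 μJ

Answer: 64.00 μJ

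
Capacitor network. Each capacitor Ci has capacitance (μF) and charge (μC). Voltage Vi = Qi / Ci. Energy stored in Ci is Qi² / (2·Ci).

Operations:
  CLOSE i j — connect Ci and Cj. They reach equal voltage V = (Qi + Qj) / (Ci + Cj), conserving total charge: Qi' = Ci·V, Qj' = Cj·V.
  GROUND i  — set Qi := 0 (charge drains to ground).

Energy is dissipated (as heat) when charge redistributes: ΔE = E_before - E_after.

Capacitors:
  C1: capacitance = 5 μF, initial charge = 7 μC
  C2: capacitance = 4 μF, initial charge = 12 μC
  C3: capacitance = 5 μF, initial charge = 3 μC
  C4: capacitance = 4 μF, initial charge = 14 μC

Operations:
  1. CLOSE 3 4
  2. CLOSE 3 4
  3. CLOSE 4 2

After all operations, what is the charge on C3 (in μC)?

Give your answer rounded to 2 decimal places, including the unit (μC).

Answer: 9.44 μC

Derivation:
Initial: C1(5μF, Q=7μC, V=1.40V), C2(4μF, Q=12μC, V=3.00V), C3(5μF, Q=3μC, V=0.60V), C4(4μF, Q=14μC, V=3.50V)
Op 1: CLOSE 3-4: Q_total=17.00, C_total=9.00, V=1.89; Q3=9.44, Q4=7.56; dissipated=9.344
Op 2: CLOSE 3-4: Q_total=17.00, C_total=9.00, V=1.89; Q3=9.44, Q4=7.56; dissipated=0.000
Op 3: CLOSE 4-2: Q_total=19.56, C_total=8.00, V=2.44; Q4=9.78, Q2=9.78; dissipated=1.235
Final charges: Q1=7.00, Q2=9.78, Q3=9.44, Q4=9.78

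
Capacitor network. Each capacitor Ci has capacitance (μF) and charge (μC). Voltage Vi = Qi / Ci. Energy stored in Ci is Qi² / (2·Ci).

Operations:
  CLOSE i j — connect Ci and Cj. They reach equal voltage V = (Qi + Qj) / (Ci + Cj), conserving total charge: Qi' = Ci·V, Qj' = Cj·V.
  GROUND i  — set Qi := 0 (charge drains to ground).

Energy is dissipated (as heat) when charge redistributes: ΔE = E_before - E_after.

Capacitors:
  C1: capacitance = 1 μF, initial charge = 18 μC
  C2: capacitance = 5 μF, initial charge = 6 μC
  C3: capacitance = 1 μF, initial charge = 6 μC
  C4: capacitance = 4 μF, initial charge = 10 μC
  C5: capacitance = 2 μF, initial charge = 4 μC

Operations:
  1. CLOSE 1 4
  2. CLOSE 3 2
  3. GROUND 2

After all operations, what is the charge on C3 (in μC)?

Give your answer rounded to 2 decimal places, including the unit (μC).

Initial: C1(1μF, Q=18μC, V=18.00V), C2(5μF, Q=6μC, V=1.20V), C3(1μF, Q=6μC, V=6.00V), C4(4μF, Q=10μC, V=2.50V), C5(2μF, Q=4μC, V=2.00V)
Op 1: CLOSE 1-4: Q_total=28.00, C_total=5.00, V=5.60; Q1=5.60, Q4=22.40; dissipated=96.100
Op 2: CLOSE 3-2: Q_total=12.00, C_total=6.00, V=2.00; Q3=2.00, Q2=10.00; dissipated=9.600
Op 3: GROUND 2: Q2=0; energy lost=10.000
Final charges: Q1=5.60, Q2=0.00, Q3=2.00, Q4=22.40, Q5=4.00

Answer: 2.00 μC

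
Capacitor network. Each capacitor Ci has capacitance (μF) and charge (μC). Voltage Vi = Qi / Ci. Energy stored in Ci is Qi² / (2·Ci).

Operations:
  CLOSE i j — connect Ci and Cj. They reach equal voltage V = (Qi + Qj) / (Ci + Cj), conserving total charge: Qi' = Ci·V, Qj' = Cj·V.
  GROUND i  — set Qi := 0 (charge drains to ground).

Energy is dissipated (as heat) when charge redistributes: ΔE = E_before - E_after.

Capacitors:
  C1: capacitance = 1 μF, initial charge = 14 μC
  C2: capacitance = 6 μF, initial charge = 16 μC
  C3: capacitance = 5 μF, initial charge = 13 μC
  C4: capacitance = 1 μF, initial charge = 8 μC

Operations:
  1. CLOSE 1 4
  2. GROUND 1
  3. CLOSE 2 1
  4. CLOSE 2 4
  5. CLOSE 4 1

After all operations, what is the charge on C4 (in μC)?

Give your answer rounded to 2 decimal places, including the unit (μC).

Answer: 2.91 μC

Derivation:
Initial: C1(1μF, Q=14μC, V=14.00V), C2(6μF, Q=16μC, V=2.67V), C3(5μF, Q=13μC, V=2.60V), C4(1μF, Q=8μC, V=8.00V)
Op 1: CLOSE 1-4: Q_total=22.00, C_total=2.00, V=11.00; Q1=11.00, Q4=11.00; dissipated=9.000
Op 2: GROUND 1: Q1=0; energy lost=60.500
Op 3: CLOSE 2-1: Q_total=16.00, C_total=7.00, V=2.29; Q2=13.71, Q1=2.29; dissipated=3.048
Op 4: CLOSE 2-4: Q_total=24.71, C_total=7.00, V=3.53; Q2=21.18, Q4=3.53; dissipated=32.545
Op 5: CLOSE 4-1: Q_total=5.82, C_total=2.00, V=2.91; Q4=2.91, Q1=2.91; dissipated=0.387
Final charges: Q1=2.91, Q2=21.18, Q3=13.00, Q4=2.91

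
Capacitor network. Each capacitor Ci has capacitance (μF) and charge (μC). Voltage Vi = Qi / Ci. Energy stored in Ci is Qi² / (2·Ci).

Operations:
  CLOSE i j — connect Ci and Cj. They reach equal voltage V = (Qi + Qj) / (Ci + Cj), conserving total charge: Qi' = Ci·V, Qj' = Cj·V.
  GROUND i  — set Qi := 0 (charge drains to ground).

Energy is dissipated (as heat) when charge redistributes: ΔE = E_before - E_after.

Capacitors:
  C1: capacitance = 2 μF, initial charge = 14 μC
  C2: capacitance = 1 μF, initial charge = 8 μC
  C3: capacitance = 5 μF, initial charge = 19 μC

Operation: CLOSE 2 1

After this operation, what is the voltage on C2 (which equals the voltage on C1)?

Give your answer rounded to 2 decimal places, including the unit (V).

Initial: C1(2μF, Q=14μC, V=7.00V), C2(1μF, Q=8μC, V=8.00V), C3(5μF, Q=19μC, V=3.80V)
Op 1: CLOSE 2-1: Q_total=22.00, C_total=3.00, V=7.33; Q2=7.33, Q1=14.67; dissipated=0.333

Answer: 7.33 V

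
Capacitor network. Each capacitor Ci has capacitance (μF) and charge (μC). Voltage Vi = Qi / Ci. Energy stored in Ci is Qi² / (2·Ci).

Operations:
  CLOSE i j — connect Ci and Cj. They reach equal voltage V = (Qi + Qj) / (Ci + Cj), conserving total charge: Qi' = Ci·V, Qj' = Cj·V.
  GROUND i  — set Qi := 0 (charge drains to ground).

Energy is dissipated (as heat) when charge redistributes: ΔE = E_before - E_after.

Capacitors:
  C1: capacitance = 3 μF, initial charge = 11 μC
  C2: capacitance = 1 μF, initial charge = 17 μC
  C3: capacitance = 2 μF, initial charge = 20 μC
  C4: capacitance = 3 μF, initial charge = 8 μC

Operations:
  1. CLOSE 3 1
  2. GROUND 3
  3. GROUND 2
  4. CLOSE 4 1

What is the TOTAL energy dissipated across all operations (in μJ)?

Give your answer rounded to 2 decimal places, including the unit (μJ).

Answer: 216.37 μJ

Derivation:
Initial: C1(3μF, Q=11μC, V=3.67V), C2(1μF, Q=17μC, V=17.00V), C3(2μF, Q=20μC, V=10.00V), C4(3μF, Q=8μC, V=2.67V)
Op 1: CLOSE 3-1: Q_total=31.00, C_total=5.00, V=6.20; Q3=12.40, Q1=18.60; dissipated=24.067
Op 2: GROUND 3: Q3=0; energy lost=38.440
Op 3: GROUND 2: Q2=0; energy lost=144.500
Op 4: CLOSE 4-1: Q_total=26.60, C_total=6.00, V=4.43; Q4=13.30, Q1=13.30; dissipated=9.363
Total dissipated: 216.370 μJ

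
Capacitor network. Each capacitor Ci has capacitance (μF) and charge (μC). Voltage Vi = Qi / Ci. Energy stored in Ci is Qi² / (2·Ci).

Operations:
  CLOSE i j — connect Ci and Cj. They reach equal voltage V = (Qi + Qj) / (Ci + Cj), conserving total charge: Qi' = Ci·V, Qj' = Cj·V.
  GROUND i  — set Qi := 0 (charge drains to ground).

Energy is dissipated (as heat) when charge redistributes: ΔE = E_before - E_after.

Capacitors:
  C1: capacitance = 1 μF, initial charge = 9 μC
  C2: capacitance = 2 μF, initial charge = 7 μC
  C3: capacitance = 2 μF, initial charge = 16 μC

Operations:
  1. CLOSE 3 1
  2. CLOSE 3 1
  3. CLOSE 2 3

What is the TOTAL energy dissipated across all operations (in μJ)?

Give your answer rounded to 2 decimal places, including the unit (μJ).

Answer: 12.01 μJ

Derivation:
Initial: C1(1μF, Q=9μC, V=9.00V), C2(2μF, Q=7μC, V=3.50V), C3(2μF, Q=16μC, V=8.00V)
Op 1: CLOSE 3-1: Q_total=25.00, C_total=3.00, V=8.33; Q3=16.67, Q1=8.33; dissipated=0.333
Op 2: CLOSE 3-1: Q_total=25.00, C_total=3.00, V=8.33; Q3=16.67, Q1=8.33; dissipated=0.000
Op 3: CLOSE 2-3: Q_total=23.67, C_total=4.00, V=5.92; Q2=11.83, Q3=11.83; dissipated=11.681
Total dissipated: 12.014 μJ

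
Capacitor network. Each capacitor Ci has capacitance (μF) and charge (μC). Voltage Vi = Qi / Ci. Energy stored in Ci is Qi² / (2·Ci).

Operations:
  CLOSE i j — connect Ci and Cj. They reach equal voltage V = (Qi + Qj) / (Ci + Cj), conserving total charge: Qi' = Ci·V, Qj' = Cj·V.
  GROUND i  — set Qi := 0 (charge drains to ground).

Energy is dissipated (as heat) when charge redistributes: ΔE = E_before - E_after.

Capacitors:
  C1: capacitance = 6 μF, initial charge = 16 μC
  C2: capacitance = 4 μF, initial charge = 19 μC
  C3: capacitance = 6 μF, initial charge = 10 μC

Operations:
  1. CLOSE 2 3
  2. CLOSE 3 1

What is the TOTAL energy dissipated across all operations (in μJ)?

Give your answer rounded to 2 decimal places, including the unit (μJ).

Initial: C1(6μF, Q=16μC, V=2.67V), C2(4μF, Q=19μC, V=4.75V), C3(6μF, Q=10μC, V=1.67V)
Op 1: CLOSE 2-3: Q_total=29.00, C_total=10.00, V=2.90; Q2=11.60, Q3=17.40; dissipated=11.408
Op 2: CLOSE 3-1: Q_total=33.40, C_total=12.00, V=2.78; Q3=16.70, Q1=16.70; dissipated=0.082
Total dissipated: 11.490 μJ

Answer: 11.49 μJ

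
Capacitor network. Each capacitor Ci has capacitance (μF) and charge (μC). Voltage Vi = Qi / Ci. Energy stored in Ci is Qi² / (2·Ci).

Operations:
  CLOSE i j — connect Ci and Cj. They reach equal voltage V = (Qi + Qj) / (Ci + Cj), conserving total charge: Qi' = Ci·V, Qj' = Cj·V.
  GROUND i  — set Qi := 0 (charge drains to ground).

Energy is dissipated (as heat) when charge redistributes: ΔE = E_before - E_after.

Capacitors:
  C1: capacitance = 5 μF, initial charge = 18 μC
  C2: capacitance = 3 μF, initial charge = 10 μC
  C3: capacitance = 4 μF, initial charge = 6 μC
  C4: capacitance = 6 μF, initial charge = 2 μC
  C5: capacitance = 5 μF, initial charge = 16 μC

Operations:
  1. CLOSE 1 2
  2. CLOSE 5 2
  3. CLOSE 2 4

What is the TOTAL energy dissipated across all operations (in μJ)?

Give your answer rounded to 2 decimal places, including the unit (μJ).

Initial: C1(5μF, Q=18μC, V=3.60V), C2(3μF, Q=10μC, V=3.33V), C3(4μF, Q=6μC, V=1.50V), C4(6μF, Q=2μC, V=0.33V), C5(5μF, Q=16μC, V=3.20V)
Op 1: CLOSE 1-2: Q_total=28.00, C_total=8.00, V=3.50; Q1=17.50, Q2=10.50; dissipated=0.067
Op 2: CLOSE 5-2: Q_total=26.50, C_total=8.00, V=3.31; Q5=16.56, Q2=9.94; dissipated=0.084
Op 3: CLOSE 2-4: Q_total=11.94, C_total=9.00, V=1.33; Q2=3.98, Q4=7.96; dissipated=8.875
Total dissipated: 9.026 μJ

Answer: 9.03 μJ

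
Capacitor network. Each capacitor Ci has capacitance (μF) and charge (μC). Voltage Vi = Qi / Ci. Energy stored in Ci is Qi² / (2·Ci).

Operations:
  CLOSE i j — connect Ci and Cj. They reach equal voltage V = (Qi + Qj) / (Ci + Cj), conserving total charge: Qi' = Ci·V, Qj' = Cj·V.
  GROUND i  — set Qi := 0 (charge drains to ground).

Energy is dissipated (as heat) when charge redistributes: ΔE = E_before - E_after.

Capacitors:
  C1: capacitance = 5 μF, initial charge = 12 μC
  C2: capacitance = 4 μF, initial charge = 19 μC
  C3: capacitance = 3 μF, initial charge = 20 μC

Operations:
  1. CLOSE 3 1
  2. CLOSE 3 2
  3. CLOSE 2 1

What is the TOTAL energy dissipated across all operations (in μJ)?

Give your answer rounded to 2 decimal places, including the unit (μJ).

Initial: C1(5μF, Q=12μC, V=2.40V), C2(4μF, Q=19μC, V=4.75V), C3(3μF, Q=20μC, V=6.67V)
Op 1: CLOSE 3-1: Q_total=32.00, C_total=8.00, V=4.00; Q3=12.00, Q1=20.00; dissipated=17.067
Op 2: CLOSE 3-2: Q_total=31.00, C_total=7.00, V=4.43; Q3=13.29, Q2=17.71; dissipated=0.482
Op 3: CLOSE 2-1: Q_total=37.71, C_total=9.00, V=4.19; Q2=16.76, Q1=20.95; dissipated=0.204
Total dissipated: 17.753 μJ

Answer: 17.75 μJ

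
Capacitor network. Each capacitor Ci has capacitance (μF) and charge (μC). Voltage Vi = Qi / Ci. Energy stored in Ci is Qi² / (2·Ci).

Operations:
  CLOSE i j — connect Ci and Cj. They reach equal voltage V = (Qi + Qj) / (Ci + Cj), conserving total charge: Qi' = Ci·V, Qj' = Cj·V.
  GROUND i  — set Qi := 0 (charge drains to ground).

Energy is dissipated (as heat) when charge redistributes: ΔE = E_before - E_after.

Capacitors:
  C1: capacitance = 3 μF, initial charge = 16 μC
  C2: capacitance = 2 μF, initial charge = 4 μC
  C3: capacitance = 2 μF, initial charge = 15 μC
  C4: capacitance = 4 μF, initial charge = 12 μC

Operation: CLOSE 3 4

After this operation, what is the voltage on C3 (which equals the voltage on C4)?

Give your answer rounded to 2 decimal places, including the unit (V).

Initial: C1(3μF, Q=16μC, V=5.33V), C2(2μF, Q=4μC, V=2.00V), C3(2μF, Q=15μC, V=7.50V), C4(4μF, Q=12μC, V=3.00V)
Op 1: CLOSE 3-4: Q_total=27.00, C_total=6.00, V=4.50; Q3=9.00, Q4=18.00; dissipated=13.500

Answer: 4.50 V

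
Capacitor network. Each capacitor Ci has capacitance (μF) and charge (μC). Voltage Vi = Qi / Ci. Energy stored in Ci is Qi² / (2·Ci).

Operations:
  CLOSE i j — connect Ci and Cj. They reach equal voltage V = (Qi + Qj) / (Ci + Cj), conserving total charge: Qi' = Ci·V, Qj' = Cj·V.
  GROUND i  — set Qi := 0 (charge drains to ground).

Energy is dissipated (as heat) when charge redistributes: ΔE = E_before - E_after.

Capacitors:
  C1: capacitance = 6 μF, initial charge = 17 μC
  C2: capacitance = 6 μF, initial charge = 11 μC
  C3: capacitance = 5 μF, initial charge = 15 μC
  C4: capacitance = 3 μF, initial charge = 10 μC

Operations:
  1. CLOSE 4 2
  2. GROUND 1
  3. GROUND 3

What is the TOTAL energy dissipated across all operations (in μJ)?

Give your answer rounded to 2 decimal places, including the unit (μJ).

Answer: 48.83 μJ

Derivation:
Initial: C1(6μF, Q=17μC, V=2.83V), C2(6μF, Q=11μC, V=1.83V), C3(5μF, Q=15μC, V=3.00V), C4(3μF, Q=10μC, V=3.33V)
Op 1: CLOSE 4-2: Q_total=21.00, C_total=9.00, V=2.33; Q4=7.00, Q2=14.00; dissipated=2.250
Op 2: GROUND 1: Q1=0; energy lost=24.083
Op 3: GROUND 3: Q3=0; energy lost=22.500
Total dissipated: 48.833 μJ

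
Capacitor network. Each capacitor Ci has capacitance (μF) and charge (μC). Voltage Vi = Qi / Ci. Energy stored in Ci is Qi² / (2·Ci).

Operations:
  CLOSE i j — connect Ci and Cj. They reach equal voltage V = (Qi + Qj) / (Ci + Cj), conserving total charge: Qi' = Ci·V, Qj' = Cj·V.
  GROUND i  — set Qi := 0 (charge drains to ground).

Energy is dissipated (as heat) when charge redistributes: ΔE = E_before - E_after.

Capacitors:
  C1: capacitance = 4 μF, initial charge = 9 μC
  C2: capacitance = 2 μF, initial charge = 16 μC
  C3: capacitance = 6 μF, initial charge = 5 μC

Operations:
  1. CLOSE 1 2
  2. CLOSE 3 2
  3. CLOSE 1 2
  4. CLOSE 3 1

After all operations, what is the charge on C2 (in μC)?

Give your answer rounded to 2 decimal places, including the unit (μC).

Answer: 6.67 μC

Derivation:
Initial: C1(4μF, Q=9μC, V=2.25V), C2(2μF, Q=16μC, V=8.00V), C3(6μF, Q=5μC, V=0.83V)
Op 1: CLOSE 1-2: Q_total=25.00, C_total=6.00, V=4.17; Q1=16.67, Q2=8.33; dissipated=22.042
Op 2: CLOSE 3-2: Q_total=13.33, C_total=8.00, V=1.67; Q3=10.00, Q2=3.33; dissipated=8.333
Op 3: CLOSE 1-2: Q_total=20.00, C_total=6.00, V=3.33; Q1=13.33, Q2=6.67; dissipated=4.167
Op 4: CLOSE 3-1: Q_total=23.33, C_total=10.00, V=2.33; Q3=14.00, Q1=9.33; dissipated=3.333
Final charges: Q1=9.33, Q2=6.67, Q3=14.00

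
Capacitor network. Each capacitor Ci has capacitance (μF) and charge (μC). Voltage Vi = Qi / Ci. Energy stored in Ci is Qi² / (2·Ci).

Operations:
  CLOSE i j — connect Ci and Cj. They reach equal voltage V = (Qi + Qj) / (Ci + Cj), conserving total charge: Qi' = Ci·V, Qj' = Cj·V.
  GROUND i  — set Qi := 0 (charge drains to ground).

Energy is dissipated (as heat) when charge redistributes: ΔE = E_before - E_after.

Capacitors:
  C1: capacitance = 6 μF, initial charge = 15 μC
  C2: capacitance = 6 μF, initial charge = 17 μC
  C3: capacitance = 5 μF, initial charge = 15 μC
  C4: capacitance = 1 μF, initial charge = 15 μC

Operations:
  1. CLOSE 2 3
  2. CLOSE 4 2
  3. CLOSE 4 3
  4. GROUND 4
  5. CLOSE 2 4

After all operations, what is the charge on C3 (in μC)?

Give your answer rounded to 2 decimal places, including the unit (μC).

Initial: C1(6μF, Q=15μC, V=2.50V), C2(6μF, Q=17μC, V=2.83V), C3(5μF, Q=15μC, V=3.00V), C4(1μF, Q=15μC, V=15.00V)
Op 1: CLOSE 2-3: Q_total=32.00, C_total=11.00, V=2.91; Q2=17.45, Q3=14.55; dissipated=0.038
Op 2: CLOSE 4-2: Q_total=32.45, C_total=7.00, V=4.64; Q4=4.64, Q2=27.82; dissipated=62.653
Op 3: CLOSE 4-3: Q_total=19.18, C_total=6.00, V=3.20; Q4=3.20, Q3=15.98; dissipated=1.243
Op 4: GROUND 4: Q4=0; energy lost=5.110
Op 5: CLOSE 2-4: Q_total=27.82, C_total=7.00, V=3.97; Q2=23.84, Q4=3.97; dissipated=9.213
Final charges: Q1=15.00, Q2=23.84, Q3=15.98, Q4=3.97

Answer: 15.98 μC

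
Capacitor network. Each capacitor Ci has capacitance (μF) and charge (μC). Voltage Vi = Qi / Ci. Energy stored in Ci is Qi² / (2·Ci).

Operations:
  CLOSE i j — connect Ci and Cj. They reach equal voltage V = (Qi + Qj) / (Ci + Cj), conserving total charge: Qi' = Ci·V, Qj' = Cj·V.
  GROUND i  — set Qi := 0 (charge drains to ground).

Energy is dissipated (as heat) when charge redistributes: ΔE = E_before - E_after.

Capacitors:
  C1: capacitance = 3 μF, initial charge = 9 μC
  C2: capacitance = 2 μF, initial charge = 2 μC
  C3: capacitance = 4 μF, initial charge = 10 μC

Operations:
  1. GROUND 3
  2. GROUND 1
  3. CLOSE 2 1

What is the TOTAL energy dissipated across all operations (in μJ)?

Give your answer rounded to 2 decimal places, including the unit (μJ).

Answer: 26.60 μJ

Derivation:
Initial: C1(3μF, Q=9μC, V=3.00V), C2(2μF, Q=2μC, V=1.00V), C3(4μF, Q=10μC, V=2.50V)
Op 1: GROUND 3: Q3=0; energy lost=12.500
Op 2: GROUND 1: Q1=0; energy lost=13.500
Op 3: CLOSE 2-1: Q_total=2.00, C_total=5.00, V=0.40; Q2=0.80, Q1=1.20; dissipated=0.600
Total dissipated: 26.600 μJ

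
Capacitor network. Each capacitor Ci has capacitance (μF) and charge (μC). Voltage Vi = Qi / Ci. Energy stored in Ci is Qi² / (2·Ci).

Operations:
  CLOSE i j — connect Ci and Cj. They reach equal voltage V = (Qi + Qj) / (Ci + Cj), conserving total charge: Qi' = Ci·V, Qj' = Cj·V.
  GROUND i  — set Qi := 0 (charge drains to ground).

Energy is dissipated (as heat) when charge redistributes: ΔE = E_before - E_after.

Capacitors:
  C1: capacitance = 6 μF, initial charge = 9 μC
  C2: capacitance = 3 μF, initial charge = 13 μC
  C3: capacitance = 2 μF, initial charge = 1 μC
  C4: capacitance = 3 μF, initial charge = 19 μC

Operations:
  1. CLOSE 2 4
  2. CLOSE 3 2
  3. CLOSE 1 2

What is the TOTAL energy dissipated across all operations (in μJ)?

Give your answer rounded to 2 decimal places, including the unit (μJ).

Answer: 20.63 μJ

Derivation:
Initial: C1(6μF, Q=9μC, V=1.50V), C2(3μF, Q=13μC, V=4.33V), C3(2μF, Q=1μC, V=0.50V), C4(3μF, Q=19μC, V=6.33V)
Op 1: CLOSE 2-4: Q_total=32.00, C_total=6.00, V=5.33; Q2=16.00, Q4=16.00; dissipated=3.000
Op 2: CLOSE 3-2: Q_total=17.00, C_total=5.00, V=3.40; Q3=6.80, Q2=10.20; dissipated=14.017
Op 3: CLOSE 1-2: Q_total=19.20, C_total=9.00, V=2.13; Q1=12.80, Q2=6.40; dissipated=3.610
Total dissipated: 20.627 μJ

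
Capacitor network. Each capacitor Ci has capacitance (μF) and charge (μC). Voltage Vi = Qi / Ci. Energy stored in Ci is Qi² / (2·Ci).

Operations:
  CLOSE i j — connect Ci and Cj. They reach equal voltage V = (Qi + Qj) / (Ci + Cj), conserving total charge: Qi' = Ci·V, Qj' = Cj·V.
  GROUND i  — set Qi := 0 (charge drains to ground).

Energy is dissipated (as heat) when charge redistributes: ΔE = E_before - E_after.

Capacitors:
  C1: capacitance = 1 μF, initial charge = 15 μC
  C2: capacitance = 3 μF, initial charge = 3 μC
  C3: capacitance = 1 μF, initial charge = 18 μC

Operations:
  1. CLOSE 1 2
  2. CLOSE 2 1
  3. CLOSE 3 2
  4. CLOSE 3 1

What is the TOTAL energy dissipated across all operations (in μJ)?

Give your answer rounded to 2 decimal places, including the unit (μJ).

Initial: C1(1μF, Q=15μC, V=15.00V), C2(3μF, Q=3μC, V=1.00V), C3(1μF, Q=18μC, V=18.00V)
Op 1: CLOSE 1-2: Q_total=18.00, C_total=4.00, V=4.50; Q1=4.50, Q2=13.50; dissipated=73.500
Op 2: CLOSE 2-1: Q_total=18.00, C_total=4.00, V=4.50; Q2=13.50, Q1=4.50; dissipated=0.000
Op 3: CLOSE 3-2: Q_total=31.50, C_total=4.00, V=7.88; Q3=7.88, Q2=23.62; dissipated=68.344
Op 4: CLOSE 3-1: Q_total=12.38, C_total=2.00, V=6.19; Q3=6.19, Q1=6.19; dissipated=2.848
Total dissipated: 144.691 μJ

Answer: 144.69 μJ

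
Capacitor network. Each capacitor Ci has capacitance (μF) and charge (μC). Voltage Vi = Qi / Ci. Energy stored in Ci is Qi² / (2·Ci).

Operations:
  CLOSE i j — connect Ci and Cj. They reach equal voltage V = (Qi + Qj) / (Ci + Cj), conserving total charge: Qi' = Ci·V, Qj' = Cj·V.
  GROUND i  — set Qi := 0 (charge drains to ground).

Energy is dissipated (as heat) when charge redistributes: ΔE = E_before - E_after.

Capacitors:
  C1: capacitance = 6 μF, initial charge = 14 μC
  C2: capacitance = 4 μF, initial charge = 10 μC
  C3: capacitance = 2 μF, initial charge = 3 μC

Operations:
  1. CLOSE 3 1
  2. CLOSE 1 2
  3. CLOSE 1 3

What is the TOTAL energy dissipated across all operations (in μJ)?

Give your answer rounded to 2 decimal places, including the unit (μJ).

Initial: C1(6μF, Q=14μC, V=2.33V), C2(4μF, Q=10μC, V=2.50V), C3(2μF, Q=3μC, V=1.50V)
Op 1: CLOSE 3-1: Q_total=17.00, C_total=8.00, V=2.12; Q3=4.25, Q1=12.75; dissipated=0.521
Op 2: CLOSE 1-2: Q_total=22.75, C_total=10.00, V=2.27; Q1=13.65, Q2=9.10; dissipated=0.169
Op 3: CLOSE 1-3: Q_total=17.90, C_total=8.00, V=2.24; Q1=13.43, Q3=4.47; dissipated=0.017
Total dissipated: 0.706 μJ

Answer: 0.71 μJ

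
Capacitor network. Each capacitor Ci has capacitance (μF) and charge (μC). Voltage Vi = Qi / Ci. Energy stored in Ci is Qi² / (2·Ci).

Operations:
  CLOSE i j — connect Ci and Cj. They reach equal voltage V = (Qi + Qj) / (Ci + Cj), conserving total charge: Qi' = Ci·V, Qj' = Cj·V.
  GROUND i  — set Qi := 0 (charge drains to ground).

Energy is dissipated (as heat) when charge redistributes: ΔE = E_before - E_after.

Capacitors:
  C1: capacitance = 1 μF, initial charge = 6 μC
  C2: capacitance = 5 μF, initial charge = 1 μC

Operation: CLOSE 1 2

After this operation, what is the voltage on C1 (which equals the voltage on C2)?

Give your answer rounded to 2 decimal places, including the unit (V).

Initial: C1(1μF, Q=6μC, V=6.00V), C2(5μF, Q=1μC, V=0.20V)
Op 1: CLOSE 1-2: Q_total=7.00, C_total=6.00, V=1.17; Q1=1.17, Q2=5.83; dissipated=14.017

Answer: 1.17 V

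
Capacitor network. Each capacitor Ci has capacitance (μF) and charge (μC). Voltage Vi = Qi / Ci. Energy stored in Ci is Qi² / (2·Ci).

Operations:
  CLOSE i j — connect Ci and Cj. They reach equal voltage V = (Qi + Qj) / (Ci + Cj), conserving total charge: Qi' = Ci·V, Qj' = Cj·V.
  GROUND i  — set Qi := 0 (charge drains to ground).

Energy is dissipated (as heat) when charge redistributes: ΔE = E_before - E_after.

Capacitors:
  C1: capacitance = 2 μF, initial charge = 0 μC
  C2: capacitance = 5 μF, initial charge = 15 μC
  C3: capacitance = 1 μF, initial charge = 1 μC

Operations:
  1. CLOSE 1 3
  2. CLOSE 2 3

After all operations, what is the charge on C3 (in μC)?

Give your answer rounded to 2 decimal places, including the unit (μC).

Initial: C1(2μF, Q=0μC, V=0.00V), C2(5μF, Q=15μC, V=3.00V), C3(1μF, Q=1μC, V=1.00V)
Op 1: CLOSE 1-3: Q_total=1.00, C_total=3.00, V=0.33; Q1=0.67, Q3=0.33; dissipated=0.333
Op 2: CLOSE 2-3: Q_total=15.33, C_total=6.00, V=2.56; Q2=12.78, Q3=2.56; dissipated=2.963
Final charges: Q1=0.67, Q2=12.78, Q3=2.56

Answer: 2.56 μC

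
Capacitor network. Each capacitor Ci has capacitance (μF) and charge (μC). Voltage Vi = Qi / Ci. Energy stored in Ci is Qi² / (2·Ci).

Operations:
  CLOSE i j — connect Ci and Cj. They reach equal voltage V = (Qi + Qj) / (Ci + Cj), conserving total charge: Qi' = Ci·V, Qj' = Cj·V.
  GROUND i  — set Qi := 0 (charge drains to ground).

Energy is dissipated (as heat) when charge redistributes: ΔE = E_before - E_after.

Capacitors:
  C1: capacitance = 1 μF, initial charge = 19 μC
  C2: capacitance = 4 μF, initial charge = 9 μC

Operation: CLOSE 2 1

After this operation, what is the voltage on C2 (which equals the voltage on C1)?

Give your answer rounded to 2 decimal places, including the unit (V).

Initial: C1(1μF, Q=19μC, V=19.00V), C2(4μF, Q=9μC, V=2.25V)
Op 1: CLOSE 2-1: Q_total=28.00, C_total=5.00, V=5.60; Q2=22.40, Q1=5.60; dissipated=112.225

Answer: 5.60 V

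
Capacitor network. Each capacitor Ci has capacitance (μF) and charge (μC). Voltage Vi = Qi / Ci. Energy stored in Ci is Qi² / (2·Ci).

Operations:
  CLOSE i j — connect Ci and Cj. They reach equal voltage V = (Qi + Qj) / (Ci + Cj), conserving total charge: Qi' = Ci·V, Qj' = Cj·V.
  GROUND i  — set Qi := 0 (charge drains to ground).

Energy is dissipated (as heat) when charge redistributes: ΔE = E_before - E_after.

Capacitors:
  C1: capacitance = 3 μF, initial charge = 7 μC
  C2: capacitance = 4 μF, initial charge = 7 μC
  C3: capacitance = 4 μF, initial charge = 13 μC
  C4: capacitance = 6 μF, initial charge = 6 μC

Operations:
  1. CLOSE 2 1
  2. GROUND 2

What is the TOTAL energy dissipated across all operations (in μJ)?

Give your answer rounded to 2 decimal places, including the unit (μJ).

Answer: 8.29 μJ

Derivation:
Initial: C1(3μF, Q=7μC, V=2.33V), C2(4μF, Q=7μC, V=1.75V), C3(4μF, Q=13μC, V=3.25V), C4(6μF, Q=6μC, V=1.00V)
Op 1: CLOSE 2-1: Q_total=14.00, C_total=7.00, V=2.00; Q2=8.00, Q1=6.00; dissipated=0.292
Op 2: GROUND 2: Q2=0; energy lost=8.000
Total dissipated: 8.292 μJ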